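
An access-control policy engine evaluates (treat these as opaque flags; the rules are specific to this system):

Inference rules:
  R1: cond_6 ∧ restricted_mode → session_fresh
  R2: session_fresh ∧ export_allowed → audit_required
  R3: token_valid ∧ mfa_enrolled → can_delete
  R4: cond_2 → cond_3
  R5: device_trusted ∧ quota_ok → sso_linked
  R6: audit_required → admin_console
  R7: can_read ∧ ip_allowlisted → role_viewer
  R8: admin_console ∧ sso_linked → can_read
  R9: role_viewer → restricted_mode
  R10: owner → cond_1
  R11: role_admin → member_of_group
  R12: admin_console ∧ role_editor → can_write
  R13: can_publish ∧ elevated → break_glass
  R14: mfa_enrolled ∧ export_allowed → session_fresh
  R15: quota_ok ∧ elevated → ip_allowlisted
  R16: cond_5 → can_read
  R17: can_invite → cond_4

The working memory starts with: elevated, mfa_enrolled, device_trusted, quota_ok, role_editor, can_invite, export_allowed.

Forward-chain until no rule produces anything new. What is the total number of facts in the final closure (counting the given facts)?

Round 1 — R5, R14, R15, R17, derive sso_linked, session_fresh, ip_allowlisted, cond_4.
Round 2 — R2, derive audit_required.
Round 3 — R6, derive admin_console.
Round 4 — R8, R12, derive can_read, can_write.
Round 5 — R7, derive role_viewer.
Round 6 — R9, derive restricted_mode.
Closure: {admin_console, audit_required, can_invite, can_read, can_write, cond_4, device_trusted, elevated, export_allowed, ip_allowlisted, mfa_enrolled, quota_ok, restricted_mode, role_editor, role_viewer, session_fresh, sso_linked} — 17 facts.

17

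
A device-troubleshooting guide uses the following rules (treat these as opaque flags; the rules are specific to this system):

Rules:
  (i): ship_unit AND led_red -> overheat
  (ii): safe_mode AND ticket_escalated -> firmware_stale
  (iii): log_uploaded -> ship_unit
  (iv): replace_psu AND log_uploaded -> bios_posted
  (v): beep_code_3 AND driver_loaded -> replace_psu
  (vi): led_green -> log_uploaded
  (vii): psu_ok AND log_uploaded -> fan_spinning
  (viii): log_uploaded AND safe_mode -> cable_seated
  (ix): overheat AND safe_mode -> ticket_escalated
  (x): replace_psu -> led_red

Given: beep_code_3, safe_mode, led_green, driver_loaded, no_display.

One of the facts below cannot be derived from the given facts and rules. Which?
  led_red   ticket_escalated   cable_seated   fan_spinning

Round 1: (v) [beep_code_3 AND driver_loaded -> replace_psu]; (vi) [led_green -> log_uploaded]. New: replace_psu, log_uploaded.
Round 2: (iii) [log_uploaded -> ship_unit]; (iv) [replace_psu AND log_uploaded -> bios_posted]; (viii) [log_uploaded AND safe_mode -> cable_seated]; (x) [replace_psu -> led_red]. New: ship_unit, bios_posted, cable_seated, led_red.
Round 3: (i) [ship_unit AND led_red -> overheat]. New: overheat.
Round 4: (ix) [overheat AND safe_mode -> ticket_escalated]. New: ticket_escalated.
Round 5: (ii) [safe_mode AND ticket_escalated -> firmware_stale]. New: firmware_stale.
Derived: cable_seated (round 2), led_red (round 2), ticket_escalated (round 4). fan_spinning never appears in any round.

fan_spinning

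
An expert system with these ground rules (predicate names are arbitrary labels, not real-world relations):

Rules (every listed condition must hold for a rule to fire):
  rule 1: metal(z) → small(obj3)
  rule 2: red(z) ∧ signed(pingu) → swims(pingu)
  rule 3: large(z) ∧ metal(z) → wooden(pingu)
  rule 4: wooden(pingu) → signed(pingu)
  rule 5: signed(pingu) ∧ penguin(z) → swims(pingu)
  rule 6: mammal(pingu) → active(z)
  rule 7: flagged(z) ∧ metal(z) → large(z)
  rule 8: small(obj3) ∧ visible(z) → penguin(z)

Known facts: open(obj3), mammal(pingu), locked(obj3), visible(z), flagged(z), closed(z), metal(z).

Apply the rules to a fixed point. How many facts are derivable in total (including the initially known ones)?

14

[1] rule 1 [metal(z) → small(obj3)]; rule 6 [mammal(pingu) → active(z)]; rule 7 [flagged(z) ∧ metal(z) → large(z)]. ⇒ new: small(obj3), active(z), large(z).
[2] rule 3 [large(z) ∧ metal(z) → wooden(pingu)]; rule 8 [small(obj3) ∧ visible(z) → penguin(z)]. ⇒ new: wooden(pingu), penguin(z).
[3] rule 4 [wooden(pingu) → signed(pingu)]. ⇒ new: signed(pingu).
[4] rule 5 [signed(pingu) ∧ penguin(z) → swims(pingu)]. ⇒ new: swims(pingu).
Closure: {active(z), closed(z), flagged(z), large(z), locked(obj3), mammal(pingu), metal(z), open(obj3), penguin(z), signed(pingu), small(obj3), swims(pingu), visible(z), wooden(pingu)} — 14 facts.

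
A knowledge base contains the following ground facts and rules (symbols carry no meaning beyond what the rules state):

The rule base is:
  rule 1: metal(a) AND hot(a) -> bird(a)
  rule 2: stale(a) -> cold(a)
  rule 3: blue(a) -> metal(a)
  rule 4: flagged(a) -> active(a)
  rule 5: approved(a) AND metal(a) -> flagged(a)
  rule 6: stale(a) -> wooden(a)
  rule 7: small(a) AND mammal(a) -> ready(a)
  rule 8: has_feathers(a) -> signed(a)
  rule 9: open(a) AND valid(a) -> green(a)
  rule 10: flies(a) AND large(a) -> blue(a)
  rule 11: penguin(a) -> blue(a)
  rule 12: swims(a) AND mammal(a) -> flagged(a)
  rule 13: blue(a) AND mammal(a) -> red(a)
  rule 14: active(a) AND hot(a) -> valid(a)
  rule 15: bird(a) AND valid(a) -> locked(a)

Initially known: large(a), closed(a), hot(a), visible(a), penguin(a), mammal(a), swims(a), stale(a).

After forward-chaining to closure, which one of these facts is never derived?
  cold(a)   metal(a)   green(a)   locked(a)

[1] rule 2 [stale(a) -> cold(a)]; rule 6 [stale(a) -> wooden(a)]; rule 11 [penguin(a) -> blue(a)]; rule 12 [swims(a) AND mammal(a) -> flagged(a)]. ⇒ new: cold(a), wooden(a), blue(a), flagged(a).
[2] rule 3 [blue(a) -> metal(a)]; rule 4 [flagged(a) -> active(a)]; rule 13 [blue(a) AND mammal(a) -> red(a)]. ⇒ new: metal(a), active(a), red(a).
[3] rule 1 [metal(a) AND hot(a) -> bird(a)]; rule 14 [active(a) AND hot(a) -> valid(a)]. ⇒ new: bird(a), valid(a).
[4] rule 15 [bird(a) AND valid(a) -> locked(a)]. ⇒ new: locked(a).
Derived: locked(a) (round 4), cold(a) (round 1), metal(a) (round 2). green(a) never appears in any round.

green(a)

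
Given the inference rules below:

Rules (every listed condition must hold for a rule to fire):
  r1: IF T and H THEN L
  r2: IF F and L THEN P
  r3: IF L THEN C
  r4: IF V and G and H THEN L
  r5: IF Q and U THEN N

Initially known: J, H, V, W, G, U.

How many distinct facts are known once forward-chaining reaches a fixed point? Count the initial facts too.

8

Round 1 — r4, derive L.
Round 2 — r3, derive C.
Closure: {C, G, H, J, L, U, V, W} — 8 facts.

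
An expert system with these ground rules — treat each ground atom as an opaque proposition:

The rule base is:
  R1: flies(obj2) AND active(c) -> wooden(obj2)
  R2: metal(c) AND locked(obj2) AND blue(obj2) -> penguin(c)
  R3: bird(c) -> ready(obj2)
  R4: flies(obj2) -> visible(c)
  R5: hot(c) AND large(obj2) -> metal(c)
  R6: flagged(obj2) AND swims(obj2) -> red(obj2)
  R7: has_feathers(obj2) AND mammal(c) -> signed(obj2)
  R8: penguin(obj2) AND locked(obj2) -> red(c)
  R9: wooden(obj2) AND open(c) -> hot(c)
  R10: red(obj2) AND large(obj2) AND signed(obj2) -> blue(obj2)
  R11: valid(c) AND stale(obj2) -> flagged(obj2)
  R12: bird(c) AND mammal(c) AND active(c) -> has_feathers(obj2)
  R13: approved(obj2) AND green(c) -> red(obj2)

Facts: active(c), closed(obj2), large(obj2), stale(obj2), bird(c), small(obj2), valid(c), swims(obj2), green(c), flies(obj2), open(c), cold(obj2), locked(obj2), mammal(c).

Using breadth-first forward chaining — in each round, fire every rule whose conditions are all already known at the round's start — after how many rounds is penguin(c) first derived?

4

Round 1: R1 [flies(obj2) AND active(c) -> wooden(obj2)]; R3 [bird(c) -> ready(obj2)]; R4 [flies(obj2) -> visible(c)]; R11 [valid(c) AND stale(obj2) -> flagged(obj2)]; R12 [bird(c) AND mammal(c) AND active(c) -> has_feathers(obj2)]. Adds wooden(obj2), ready(obj2), visible(c), flagged(obj2), has_feathers(obj2).
Round 2: R6 [flagged(obj2) AND swims(obj2) -> red(obj2)]; R7 [has_feathers(obj2) AND mammal(c) -> signed(obj2)]; R9 [wooden(obj2) AND open(c) -> hot(c)]. Adds red(obj2), signed(obj2), hot(c).
Round 3: R5 [hot(c) AND large(obj2) -> metal(c)]; R10 [red(obj2) AND large(obj2) AND signed(obj2) -> blue(obj2)]. Adds metal(c), blue(obj2).
Round 4: R2 [metal(c) AND locked(obj2) AND blue(obj2) -> penguin(c)]. Adds penguin(c).
penguin(c) first appears in round 4.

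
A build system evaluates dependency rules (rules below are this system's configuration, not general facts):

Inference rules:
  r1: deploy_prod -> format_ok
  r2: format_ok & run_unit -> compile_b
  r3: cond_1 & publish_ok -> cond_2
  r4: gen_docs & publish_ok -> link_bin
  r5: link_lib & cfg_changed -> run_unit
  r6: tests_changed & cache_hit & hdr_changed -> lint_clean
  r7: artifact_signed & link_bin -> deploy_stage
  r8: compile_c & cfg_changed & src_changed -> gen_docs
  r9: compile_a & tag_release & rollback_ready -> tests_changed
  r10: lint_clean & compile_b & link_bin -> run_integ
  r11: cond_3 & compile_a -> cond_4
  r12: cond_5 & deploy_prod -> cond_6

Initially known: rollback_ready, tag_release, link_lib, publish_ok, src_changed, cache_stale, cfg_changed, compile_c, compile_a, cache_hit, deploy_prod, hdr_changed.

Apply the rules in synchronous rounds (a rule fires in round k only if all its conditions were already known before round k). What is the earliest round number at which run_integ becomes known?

3

Round 1: r1 [deploy_prod -> format_ok]; r5 [link_lib & cfg_changed -> run_unit]; r8 [compile_c & cfg_changed & src_changed -> gen_docs]; r9 [compile_a & tag_release & rollback_ready -> tests_changed]. New: format_ok, run_unit, gen_docs, tests_changed.
Round 2: r2 [format_ok & run_unit -> compile_b]; r4 [gen_docs & publish_ok -> link_bin]; r6 [tests_changed & cache_hit & hdr_changed -> lint_clean]. New: compile_b, link_bin, lint_clean.
Round 3: r10 [lint_clean & compile_b & link_bin -> run_integ]. New: run_integ.
run_integ first appears in round 3.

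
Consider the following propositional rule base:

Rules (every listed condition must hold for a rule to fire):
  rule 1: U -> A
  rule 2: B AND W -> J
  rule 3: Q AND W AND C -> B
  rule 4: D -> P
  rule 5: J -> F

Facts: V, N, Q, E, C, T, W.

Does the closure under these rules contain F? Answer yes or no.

Round 1 — rule 3, derive B.
Round 2 — rule 2, derive J.
Round 3 — rule 5, derive F.
F appears in round 3, so it is derivable.

yes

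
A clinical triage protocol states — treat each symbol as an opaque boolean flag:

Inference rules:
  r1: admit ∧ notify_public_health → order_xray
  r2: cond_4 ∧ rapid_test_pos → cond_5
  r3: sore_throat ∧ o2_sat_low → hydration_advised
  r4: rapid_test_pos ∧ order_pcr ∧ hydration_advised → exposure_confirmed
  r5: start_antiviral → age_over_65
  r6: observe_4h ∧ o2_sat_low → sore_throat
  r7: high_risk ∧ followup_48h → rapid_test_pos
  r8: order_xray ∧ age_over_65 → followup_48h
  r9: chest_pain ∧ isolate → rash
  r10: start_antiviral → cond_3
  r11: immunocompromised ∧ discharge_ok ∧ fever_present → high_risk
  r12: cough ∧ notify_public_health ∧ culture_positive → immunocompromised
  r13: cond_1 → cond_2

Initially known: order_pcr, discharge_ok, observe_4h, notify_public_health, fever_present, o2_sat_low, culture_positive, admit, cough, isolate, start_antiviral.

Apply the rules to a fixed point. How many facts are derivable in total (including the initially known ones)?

Round 1: r1 [admit ∧ notify_public_health → order_xray]; r5 [start_antiviral → age_over_65]; r6 [observe_4h ∧ o2_sat_low → sore_throat]; r10 [start_antiviral → cond_3]; r12 [cough ∧ notify_public_health ∧ culture_positive → immunocompromised]. Adds order_xray, age_over_65, sore_throat, cond_3, immunocompromised.
Round 2: r3 [sore_throat ∧ o2_sat_low → hydration_advised]; r8 [order_xray ∧ age_over_65 → followup_48h]; r11 [immunocompromised ∧ discharge_ok ∧ fever_present → high_risk]. Adds hydration_advised, followup_48h, high_risk.
Round 3: r7 [high_risk ∧ followup_48h → rapid_test_pos]. Adds rapid_test_pos.
Round 4: r4 [rapid_test_pos ∧ order_pcr ∧ hydration_advised → exposure_confirmed]. Adds exposure_confirmed.
Closure: {admit, age_over_65, cond_3, cough, culture_positive, discharge_ok, exposure_confirmed, fever_present, followup_48h, high_risk, hydration_advised, immunocompromised, isolate, notify_public_health, o2_sat_low, observe_4h, order_pcr, order_xray, rapid_test_pos, sore_throat, start_antiviral} — 21 facts.

21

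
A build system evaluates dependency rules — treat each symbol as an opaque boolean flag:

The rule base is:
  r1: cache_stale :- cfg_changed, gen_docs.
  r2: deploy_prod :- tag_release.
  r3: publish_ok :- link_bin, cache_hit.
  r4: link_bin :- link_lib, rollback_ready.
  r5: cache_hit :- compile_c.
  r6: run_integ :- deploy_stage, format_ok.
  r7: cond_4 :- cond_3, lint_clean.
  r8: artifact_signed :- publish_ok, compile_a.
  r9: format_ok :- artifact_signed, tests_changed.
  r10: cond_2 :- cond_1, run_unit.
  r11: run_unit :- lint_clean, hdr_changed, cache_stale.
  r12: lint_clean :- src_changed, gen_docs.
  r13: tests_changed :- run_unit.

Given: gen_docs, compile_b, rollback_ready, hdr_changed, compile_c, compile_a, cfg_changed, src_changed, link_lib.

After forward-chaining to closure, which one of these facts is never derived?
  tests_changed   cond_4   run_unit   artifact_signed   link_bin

[1] r1 [cache_stale :- cfg_changed, gen_docs.]; r4 [link_bin :- link_lib, rollback_ready.]; r5 [cache_hit :- compile_c.]; r12 [lint_clean :- src_changed, gen_docs.]. ⇒ new: cache_stale, link_bin, cache_hit, lint_clean.
[2] r3 [publish_ok :- link_bin, cache_hit.]; r11 [run_unit :- lint_clean, hdr_changed, cache_stale.]. ⇒ new: publish_ok, run_unit.
[3] r8 [artifact_signed :- publish_ok, compile_a.]; r13 [tests_changed :- run_unit.]. ⇒ new: artifact_signed, tests_changed.
[4] r9 [format_ok :- artifact_signed, tests_changed.]. ⇒ new: format_ok.
Derived: artifact_signed (round 3), link_bin (round 1), run_unit (round 2), tests_changed (round 3). cond_4 never appears in any round.

cond_4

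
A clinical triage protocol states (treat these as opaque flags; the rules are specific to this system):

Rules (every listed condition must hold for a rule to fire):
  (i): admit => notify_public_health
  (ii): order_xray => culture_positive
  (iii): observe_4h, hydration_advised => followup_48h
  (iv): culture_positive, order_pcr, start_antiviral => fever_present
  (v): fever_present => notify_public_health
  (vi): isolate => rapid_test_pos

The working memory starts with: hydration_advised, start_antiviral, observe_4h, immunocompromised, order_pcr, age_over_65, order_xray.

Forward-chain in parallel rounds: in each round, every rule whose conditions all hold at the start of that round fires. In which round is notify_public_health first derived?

3

Round 1 — (ii), (iii), derive culture_positive, followup_48h.
Round 2 — (iv), derive fever_present.
Round 3 — (v), derive notify_public_health.
notify_public_health first appears in round 3.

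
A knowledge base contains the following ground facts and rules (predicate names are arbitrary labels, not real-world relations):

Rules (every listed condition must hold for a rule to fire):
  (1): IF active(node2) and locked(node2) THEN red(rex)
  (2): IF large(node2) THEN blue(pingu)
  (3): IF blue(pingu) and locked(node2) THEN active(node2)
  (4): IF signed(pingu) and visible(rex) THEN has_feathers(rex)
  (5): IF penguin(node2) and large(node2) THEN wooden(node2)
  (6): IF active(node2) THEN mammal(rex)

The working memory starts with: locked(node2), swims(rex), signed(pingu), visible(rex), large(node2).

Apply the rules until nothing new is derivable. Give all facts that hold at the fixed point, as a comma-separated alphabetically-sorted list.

active(node2), blue(pingu), has_feathers(rex), large(node2), locked(node2), mammal(rex), red(rex), signed(pingu), swims(rex), visible(rex)

Round 1 — (2), (4), derive blue(pingu), has_feathers(rex).
Round 2 — (3), derive active(node2).
Round 3 — (1), (6), derive red(rex), mammal(rex).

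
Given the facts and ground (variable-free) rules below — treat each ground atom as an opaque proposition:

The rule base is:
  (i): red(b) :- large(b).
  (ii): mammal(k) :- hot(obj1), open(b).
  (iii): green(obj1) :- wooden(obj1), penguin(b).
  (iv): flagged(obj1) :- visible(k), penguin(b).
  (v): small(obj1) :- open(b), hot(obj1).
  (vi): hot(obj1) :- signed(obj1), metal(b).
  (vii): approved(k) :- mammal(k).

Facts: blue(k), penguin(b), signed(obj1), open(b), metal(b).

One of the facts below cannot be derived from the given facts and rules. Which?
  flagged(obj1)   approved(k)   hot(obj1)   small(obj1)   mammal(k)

flagged(obj1)

Round 1 — (vi), derive hot(obj1).
Round 2 — (ii), (v), derive mammal(k), small(obj1).
Round 3 — (vii), derive approved(k).
Derived: approved(k) (round 3), small(obj1) (round 2), hot(obj1) (round 1), mammal(k) (round 2). flagged(obj1) never appears in any round.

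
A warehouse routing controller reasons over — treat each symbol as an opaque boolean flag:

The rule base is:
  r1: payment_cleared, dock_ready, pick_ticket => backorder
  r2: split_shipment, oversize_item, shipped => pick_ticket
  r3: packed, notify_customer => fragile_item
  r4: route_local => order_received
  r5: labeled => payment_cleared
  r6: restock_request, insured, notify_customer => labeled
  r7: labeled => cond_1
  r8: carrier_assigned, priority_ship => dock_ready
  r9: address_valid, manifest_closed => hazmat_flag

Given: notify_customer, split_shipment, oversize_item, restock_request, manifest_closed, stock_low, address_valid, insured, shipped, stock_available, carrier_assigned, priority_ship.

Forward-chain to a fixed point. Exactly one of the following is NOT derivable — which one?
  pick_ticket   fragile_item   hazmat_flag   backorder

Round 1: r2 [split_shipment, oversize_item, shipped => pick_ticket]; r6 [restock_request, insured, notify_customer => labeled]; r8 [carrier_assigned, priority_ship => dock_ready]; r9 [address_valid, manifest_closed => hazmat_flag]. New: pick_ticket, labeled, dock_ready, hazmat_flag.
Round 2: r5 [labeled => payment_cleared]; r7 [labeled => cond_1]. New: payment_cleared, cond_1.
Round 3: r1 [payment_cleared, dock_ready, pick_ticket => backorder]. New: backorder.
Derived: hazmat_flag (round 1), pick_ticket (round 1), backorder (round 3). fragile_item never appears in any round.

fragile_item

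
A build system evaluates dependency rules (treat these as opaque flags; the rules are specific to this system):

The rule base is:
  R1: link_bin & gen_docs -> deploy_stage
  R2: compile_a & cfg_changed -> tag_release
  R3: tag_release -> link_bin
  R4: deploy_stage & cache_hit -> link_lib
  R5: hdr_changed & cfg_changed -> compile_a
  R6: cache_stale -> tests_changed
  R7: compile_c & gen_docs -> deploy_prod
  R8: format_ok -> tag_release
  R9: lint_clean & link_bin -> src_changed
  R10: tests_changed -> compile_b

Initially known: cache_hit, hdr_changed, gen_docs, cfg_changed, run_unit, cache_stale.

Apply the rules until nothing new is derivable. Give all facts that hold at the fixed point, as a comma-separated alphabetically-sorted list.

[1] R5 [hdr_changed & cfg_changed -> compile_a]; R6 [cache_stale -> tests_changed]. ⇒ new: compile_a, tests_changed.
[2] R2 [compile_a & cfg_changed -> tag_release]; R10 [tests_changed -> compile_b]. ⇒ new: tag_release, compile_b.
[3] R3 [tag_release -> link_bin]. ⇒ new: link_bin.
[4] R1 [link_bin & gen_docs -> deploy_stage]. ⇒ new: deploy_stage.
[5] R4 [deploy_stage & cache_hit -> link_lib]. ⇒ new: link_lib.

cache_hit, cache_stale, cfg_changed, compile_a, compile_b, deploy_stage, gen_docs, hdr_changed, link_bin, link_lib, run_unit, tag_release, tests_changed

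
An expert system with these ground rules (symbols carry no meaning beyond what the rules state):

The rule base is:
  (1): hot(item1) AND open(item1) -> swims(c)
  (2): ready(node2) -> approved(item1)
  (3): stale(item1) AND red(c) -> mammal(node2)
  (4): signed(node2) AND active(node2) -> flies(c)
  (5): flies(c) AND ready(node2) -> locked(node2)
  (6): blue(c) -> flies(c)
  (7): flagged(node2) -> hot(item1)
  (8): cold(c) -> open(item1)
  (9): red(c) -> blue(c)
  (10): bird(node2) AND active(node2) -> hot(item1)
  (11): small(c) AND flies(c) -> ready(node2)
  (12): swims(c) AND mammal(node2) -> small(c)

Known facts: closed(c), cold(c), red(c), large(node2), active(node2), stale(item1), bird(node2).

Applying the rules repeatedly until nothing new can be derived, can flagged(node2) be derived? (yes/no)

no

Round 1 fires (3), (8), (9), (10), giving mammal(node2), open(item1), blue(c), hot(item1).
Round 2 fires (1), (6), giving swims(c), flies(c).
Round 3 fires (12), giving small(c).
Round 4 fires (11), giving ready(node2).
Round 5 fires (2), (5), giving approved(item1), locked(node2).
Fixed point reached. No rule has flagged(node2) as a consequent, and it is not given.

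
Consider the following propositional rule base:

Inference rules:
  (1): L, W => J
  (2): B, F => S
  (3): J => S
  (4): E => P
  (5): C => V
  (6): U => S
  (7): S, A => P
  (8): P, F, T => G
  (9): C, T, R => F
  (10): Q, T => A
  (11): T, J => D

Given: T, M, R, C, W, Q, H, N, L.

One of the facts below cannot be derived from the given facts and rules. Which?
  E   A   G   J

Round 1: (1) [L, W => J]; (5) [C => V]; (9) [C, T, R => F]; (10) [Q, T => A]. New: J, V, F, A.
Round 2: (3) [J => S]; (11) [T, J => D]. New: S, D.
Round 3: (7) [S, A => P]. New: P.
Round 4: (8) [P, F, T => G]. New: G.
Derived: G (round 4), J (round 1), A (round 1). E never appears in any round.

E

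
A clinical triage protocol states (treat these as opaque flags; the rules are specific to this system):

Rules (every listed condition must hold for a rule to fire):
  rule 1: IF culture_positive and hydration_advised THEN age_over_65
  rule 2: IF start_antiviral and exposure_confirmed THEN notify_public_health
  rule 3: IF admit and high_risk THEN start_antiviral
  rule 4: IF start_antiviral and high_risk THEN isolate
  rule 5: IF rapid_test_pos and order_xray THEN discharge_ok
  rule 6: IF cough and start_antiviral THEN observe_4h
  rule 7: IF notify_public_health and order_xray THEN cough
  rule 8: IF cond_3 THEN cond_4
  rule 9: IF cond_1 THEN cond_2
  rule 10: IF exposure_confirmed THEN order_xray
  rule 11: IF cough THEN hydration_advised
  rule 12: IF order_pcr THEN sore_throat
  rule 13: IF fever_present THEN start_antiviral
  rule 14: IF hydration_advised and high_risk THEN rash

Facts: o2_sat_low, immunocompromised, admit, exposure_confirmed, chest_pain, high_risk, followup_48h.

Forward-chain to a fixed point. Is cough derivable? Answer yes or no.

Round 1 fires rule 3, rule 10, giving start_antiviral, order_xray.
Round 2 fires rule 2, rule 4, giving notify_public_health, isolate.
Round 3 fires rule 7, giving cough.
Round 4 fires rule 6, rule 11, giving observe_4h, hydration_advised.
Round 5 fires rule 14, giving rash.
cough appears in round 3, so it is derivable.

yes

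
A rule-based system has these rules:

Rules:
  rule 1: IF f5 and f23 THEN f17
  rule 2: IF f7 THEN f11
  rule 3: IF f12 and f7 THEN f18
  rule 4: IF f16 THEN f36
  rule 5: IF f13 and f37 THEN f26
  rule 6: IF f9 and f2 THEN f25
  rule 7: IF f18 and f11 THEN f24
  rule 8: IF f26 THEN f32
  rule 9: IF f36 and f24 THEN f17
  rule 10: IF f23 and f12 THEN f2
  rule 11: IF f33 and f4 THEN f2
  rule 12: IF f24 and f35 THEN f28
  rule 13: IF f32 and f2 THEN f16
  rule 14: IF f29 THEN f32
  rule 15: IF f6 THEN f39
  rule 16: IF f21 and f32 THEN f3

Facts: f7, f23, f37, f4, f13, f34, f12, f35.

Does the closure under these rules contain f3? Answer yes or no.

[1] rule 2 [IF f7 THEN f11]; rule 3 [IF f12 and f7 THEN f18]; rule 5 [IF f13 and f37 THEN f26]; rule 10 [IF f23 and f12 THEN f2]. ⇒ new: f11, f18, f26, f2.
[2] rule 7 [IF f18 and f11 THEN f24]; rule 8 [IF f26 THEN f32]. ⇒ new: f24, f32.
[3] rule 12 [IF f24 and f35 THEN f28]; rule 13 [IF f32 and f2 THEN f16]. ⇒ new: f28, f16.
[4] rule 4 [IF f16 THEN f36]. ⇒ new: f36.
[5] rule 9 [IF f36 and f24 THEN f17]. ⇒ new: f17.
Fixed point reached. f3 is concluded only by rule 16; rule 16 needs f21 (never derived).

no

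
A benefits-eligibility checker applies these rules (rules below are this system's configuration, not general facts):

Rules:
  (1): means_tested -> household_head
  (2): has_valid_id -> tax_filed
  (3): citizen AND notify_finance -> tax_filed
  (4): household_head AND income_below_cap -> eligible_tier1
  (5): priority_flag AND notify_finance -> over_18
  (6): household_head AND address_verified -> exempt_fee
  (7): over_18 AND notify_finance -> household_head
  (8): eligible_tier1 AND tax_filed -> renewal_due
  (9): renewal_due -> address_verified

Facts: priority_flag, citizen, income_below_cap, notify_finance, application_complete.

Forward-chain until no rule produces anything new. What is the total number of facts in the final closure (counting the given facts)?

12

Round 1 — (3), (5), derive tax_filed, over_18.
Round 2 — (7), derive household_head.
Round 3 — (4), derive eligible_tier1.
Round 4 — (8), derive renewal_due.
Round 5 — (9), derive address_verified.
Round 6 — (6), derive exempt_fee.
Closure: {address_verified, application_complete, citizen, eligible_tier1, exempt_fee, household_head, income_below_cap, notify_finance, over_18, priority_flag, renewal_due, tax_filed} — 12 facts.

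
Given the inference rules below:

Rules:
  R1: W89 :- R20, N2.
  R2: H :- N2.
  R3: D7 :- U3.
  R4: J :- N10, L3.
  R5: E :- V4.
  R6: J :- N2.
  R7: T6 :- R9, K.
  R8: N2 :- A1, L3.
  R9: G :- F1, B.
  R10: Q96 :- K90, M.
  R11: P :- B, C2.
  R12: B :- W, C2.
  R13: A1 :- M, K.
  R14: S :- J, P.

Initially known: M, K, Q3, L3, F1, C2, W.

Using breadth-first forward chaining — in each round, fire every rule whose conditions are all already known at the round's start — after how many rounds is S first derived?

Round 1 fires R12, R13, giving B, A1.
Round 2 fires R8, R9, R11, giving N2, G, P.
Round 3 fires R2, R6, giving H, J.
Round 4 fires R14, giving S.
S first appears in round 4.

4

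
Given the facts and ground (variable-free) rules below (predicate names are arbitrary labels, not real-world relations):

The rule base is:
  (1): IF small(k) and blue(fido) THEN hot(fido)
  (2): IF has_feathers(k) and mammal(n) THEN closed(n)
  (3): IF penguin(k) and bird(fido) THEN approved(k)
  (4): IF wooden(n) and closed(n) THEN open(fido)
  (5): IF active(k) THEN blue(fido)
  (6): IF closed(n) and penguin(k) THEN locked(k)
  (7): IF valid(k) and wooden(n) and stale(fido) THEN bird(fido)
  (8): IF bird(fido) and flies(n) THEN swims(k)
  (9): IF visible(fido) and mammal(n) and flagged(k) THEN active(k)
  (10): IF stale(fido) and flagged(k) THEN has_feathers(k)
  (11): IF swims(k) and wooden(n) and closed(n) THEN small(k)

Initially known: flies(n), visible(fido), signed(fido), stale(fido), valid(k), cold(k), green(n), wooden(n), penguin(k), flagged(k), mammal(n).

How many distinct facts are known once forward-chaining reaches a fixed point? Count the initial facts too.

Round 1 fires (7), (9), (10), giving bird(fido), active(k), has_feathers(k).
Round 2 fires (2), (3), (5), (8), giving closed(n), approved(k), blue(fido), swims(k).
Round 3 fires (4), (6), (11), giving open(fido), locked(k), small(k).
Round 4 fires (1), giving hot(fido).
Closure: {active(k), approved(k), bird(fido), blue(fido), closed(n), cold(k), flagged(k), flies(n), green(n), has_feathers(k), hot(fido), locked(k), mammal(n), open(fido), penguin(k), signed(fido), small(k), stale(fido), swims(k), valid(k), visible(fido), wooden(n)} — 22 facts.

22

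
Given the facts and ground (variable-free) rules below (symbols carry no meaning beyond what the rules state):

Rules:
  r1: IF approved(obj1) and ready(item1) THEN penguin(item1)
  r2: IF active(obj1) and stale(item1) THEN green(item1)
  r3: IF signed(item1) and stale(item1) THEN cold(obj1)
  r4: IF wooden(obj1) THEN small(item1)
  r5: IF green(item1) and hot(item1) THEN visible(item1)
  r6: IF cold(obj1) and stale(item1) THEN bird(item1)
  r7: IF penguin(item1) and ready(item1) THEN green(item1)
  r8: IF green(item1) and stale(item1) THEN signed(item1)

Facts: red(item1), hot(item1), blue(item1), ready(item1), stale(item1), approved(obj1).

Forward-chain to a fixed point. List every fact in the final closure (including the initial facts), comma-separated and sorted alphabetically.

approved(obj1), bird(item1), blue(item1), cold(obj1), green(item1), hot(item1), penguin(item1), ready(item1), red(item1), signed(item1), stale(item1), visible(item1)

Round 1 — r1, derive penguin(item1).
Round 2 — r7, derive green(item1).
Round 3 — r5, r8, derive visible(item1), signed(item1).
Round 4 — r3, derive cold(obj1).
Round 5 — r6, derive bird(item1).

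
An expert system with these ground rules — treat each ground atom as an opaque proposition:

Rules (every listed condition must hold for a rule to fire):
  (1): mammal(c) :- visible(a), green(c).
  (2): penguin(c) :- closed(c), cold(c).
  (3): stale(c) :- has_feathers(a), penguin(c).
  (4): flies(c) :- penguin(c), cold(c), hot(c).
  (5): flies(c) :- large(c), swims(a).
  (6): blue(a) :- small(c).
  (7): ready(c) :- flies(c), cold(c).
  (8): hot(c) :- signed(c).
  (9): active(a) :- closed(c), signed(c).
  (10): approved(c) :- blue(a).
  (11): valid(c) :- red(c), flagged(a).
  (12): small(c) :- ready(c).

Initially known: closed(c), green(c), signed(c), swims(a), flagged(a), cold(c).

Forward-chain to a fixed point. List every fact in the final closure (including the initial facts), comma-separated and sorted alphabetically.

Round 1: (2) [penguin(c) :- closed(c), cold(c).]; (8) [hot(c) :- signed(c).]; (9) [active(a) :- closed(c), signed(c).]. Adds penguin(c), hot(c), active(a).
Round 2: (4) [flies(c) :- penguin(c), cold(c), hot(c).]. Adds flies(c).
Round 3: (7) [ready(c) :- flies(c), cold(c).]. Adds ready(c).
Round 4: (12) [small(c) :- ready(c).]. Adds small(c).
Round 5: (6) [blue(a) :- small(c).]. Adds blue(a).
Round 6: (10) [approved(c) :- blue(a).]. Adds approved(c).

active(a), approved(c), blue(a), closed(c), cold(c), flagged(a), flies(c), green(c), hot(c), penguin(c), ready(c), signed(c), small(c), swims(a)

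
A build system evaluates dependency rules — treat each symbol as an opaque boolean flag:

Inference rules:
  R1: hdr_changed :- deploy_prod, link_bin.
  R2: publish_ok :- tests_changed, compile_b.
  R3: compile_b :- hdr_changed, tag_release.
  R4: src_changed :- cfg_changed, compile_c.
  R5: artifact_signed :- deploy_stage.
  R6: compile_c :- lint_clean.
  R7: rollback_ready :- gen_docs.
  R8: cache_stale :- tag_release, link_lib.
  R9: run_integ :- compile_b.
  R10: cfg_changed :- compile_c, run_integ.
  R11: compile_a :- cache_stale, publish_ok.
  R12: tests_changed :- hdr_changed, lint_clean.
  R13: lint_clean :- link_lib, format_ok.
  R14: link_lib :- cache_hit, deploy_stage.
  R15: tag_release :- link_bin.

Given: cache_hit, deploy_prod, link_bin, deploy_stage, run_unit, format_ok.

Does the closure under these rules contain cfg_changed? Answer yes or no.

Round 1 — R1, R5, R14, R15, derive hdr_changed, artifact_signed, link_lib, tag_release.
Round 2 — R3, R8, R13, derive compile_b, cache_stale, lint_clean.
Round 3 — R6, R9, R12, derive compile_c, run_integ, tests_changed.
Round 4 — R2, R10, derive publish_ok, cfg_changed.
Round 5 — R4, R11, derive src_changed, compile_a.
cfg_changed appears in round 4, so it is derivable.

yes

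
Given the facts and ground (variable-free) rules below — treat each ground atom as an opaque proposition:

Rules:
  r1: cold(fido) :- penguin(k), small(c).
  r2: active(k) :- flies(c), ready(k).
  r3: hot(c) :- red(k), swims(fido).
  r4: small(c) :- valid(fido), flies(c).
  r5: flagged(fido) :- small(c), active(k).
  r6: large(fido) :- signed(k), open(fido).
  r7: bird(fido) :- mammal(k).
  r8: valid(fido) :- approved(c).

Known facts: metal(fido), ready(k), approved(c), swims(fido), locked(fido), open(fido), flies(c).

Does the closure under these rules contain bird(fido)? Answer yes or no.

no

Round 1: r2 [active(k) :- flies(c), ready(k).]; r8 [valid(fido) :- approved(c).]. New: active(k), valid(fido).
Round 2: r4 [small(c) :- valid(fido), flies(c).]. New: small(c).
Round 3: r5 [flagged(fido) :- small(c), active(k).]. New: flagged(fido).
Fixed point reached. bird(fido) is concluded only by r7; r7 needs mammal(k) (never derived).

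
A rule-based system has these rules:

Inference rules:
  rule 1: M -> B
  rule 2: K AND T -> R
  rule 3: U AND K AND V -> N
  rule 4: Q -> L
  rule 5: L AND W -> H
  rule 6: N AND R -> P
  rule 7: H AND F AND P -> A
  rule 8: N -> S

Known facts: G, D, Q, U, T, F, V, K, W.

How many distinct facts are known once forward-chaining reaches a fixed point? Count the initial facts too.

16

Round 1: rule 2 [K AND T -> R]; rule 3 [U AND K AND V -> N]; rule 4 [Q -> L]. Adds R, N, L.
Round 2: rule 5 [L AND W -> H]; rule 6 [N AND R -> P]; rule 8 [N -> S]. Adds H, P, S.
Round 3: rule 7 [H AND F AND P -> A]. Adds A.
Closure: {A, D, F, G, H, K, L, N, P, Q, R, S, T, U, V, W} — 16 facts.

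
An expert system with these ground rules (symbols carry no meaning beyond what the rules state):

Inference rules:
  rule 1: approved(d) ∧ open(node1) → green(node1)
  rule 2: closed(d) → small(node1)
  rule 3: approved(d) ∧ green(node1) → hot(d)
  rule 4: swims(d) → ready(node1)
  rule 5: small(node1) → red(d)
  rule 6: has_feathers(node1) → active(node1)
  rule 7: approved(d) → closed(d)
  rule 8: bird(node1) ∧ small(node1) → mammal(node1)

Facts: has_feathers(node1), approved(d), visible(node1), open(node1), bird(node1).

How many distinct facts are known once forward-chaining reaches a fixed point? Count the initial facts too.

12

Round 1: rule 1 [approved(d) ∧ open(node1) → green(node1)]; rule 6 [has_feathers(node1) → active(node1)]; rule 7 [approved(d) → closed(d)]. Adds green(node1), active(node1), closed(d).
Round 2: rule 2 [closed(d) → small(node1)]; rule 3 [approved(d) ∧ green(node1) → hot(d)]. Adds small(node1), hot(d).
Round 3: rule 5 [small(node1) → red(d)]; rule 8 [bird(node1) ∧ small(node1) → mammal(node1)]. Adds red(d), mammal(node1).
Closure: {active(node1), approved(d), bird(node1), closed(d), green(node1), has_feathers(node1), hot(d), mammal(node1), open(node1), red(d), small(node1), visible(node1)} — 12 facts.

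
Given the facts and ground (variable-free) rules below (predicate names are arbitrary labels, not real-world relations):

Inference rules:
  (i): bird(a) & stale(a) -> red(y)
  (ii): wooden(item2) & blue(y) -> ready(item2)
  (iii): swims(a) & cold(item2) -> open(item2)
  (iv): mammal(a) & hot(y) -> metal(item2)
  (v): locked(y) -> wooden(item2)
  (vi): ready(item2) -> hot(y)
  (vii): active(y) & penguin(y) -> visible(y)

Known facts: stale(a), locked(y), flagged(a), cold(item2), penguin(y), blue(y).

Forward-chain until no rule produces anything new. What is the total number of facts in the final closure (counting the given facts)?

Round 1 fires (v), giving wooden(item2).
Round 2 fires (ii), giving ready(item2).
Round 3 fires (vi), giving hot(y).
Closure: {blue(y), cold(item2), flagged(a), hot(y), locked(y), penguin(y), ready(item2), stale(a), wooden(item2)} — 9 facts.

9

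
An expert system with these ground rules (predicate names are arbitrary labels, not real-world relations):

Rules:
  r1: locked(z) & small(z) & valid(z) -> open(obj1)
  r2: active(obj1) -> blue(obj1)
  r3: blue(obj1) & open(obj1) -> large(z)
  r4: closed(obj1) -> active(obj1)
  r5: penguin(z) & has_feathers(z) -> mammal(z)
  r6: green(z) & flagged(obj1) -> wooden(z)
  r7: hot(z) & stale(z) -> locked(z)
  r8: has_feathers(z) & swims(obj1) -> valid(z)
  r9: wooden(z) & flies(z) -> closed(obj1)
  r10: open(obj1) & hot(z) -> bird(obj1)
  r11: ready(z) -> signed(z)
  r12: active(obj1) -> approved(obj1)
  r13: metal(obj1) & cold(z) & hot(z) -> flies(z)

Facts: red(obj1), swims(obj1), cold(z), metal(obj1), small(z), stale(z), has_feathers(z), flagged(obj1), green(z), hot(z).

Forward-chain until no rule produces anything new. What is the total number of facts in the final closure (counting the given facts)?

21

Round 1: r6 [green(z) & flagged(obj1) -> wooden(z)]; r7 [hot(z) & stale(z) -> locked(z)]; r8 [has_feathers(z) & swims(obj1) -> valid(z)]; r13 [metal(obj1) & cold(z) & hot(z) -> flies(z)]. New: wooden(z), locked(z), valid(z), flies(z).
Round 2: r1 [locked(z) & small(z) & valid(z) -> open(obj1)]; r9 [wooden(z) & flies(z) -> closed(obj1)]. New: open(obj1), closed(obj1).
Round 3: r4 [closed(obj1) -> active(obj1)]; r10 [open(obj1) & hot(z) -> bird(obj1)]. New: active(obj1), bird(obj1).
Round 4: r2 [active(obj1) -> blue(obj1)]; r12 [active(obj1) -> approved(obj1)]. New: blue(obj1), approved(obj1).
Round 5: r3 [blue(obj1) & open(obj1) -> large(z)]. New: large(z).
Closure: {active(obj1), approved(obj1), bird(obj1), blue(obj1), closed(obj1), cold(z), flagged(obj1), flies(z), green(z), has_feathers(z), hot(z), large(z), locked(z), metal(obj1), open(obj1), red(obj1), small(z), stale(z), swims(obj1), valid(z), wooden(z)} — 21 facts.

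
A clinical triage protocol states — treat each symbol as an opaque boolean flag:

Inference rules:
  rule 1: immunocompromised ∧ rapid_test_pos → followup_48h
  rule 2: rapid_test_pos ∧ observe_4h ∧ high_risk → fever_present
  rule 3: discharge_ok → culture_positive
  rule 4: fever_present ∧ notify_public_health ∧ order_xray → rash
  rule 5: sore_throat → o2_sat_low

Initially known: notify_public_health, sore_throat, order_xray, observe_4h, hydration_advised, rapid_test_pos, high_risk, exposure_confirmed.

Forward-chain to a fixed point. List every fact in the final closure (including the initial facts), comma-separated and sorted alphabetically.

Round 1 fires rule 2, rule 5, giving fever_present, o2_sat_low.
Round 2 fires rule 4, giving rash.

exposure_confirmed, fever_present, high_risk, hydration_advised, notify_public_health, o2_sat_low, observe_4h, order_xray, rapid_test_pos, rash, sore_throat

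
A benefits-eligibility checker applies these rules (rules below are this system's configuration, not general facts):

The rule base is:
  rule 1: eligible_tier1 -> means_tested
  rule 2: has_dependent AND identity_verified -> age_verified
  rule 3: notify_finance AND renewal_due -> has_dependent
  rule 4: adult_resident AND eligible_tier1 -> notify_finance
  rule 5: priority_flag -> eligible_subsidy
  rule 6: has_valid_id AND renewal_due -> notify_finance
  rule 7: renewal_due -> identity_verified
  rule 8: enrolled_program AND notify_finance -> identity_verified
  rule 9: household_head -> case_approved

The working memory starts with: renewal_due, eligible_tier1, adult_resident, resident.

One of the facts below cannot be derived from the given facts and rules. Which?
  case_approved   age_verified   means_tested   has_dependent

case_approved

Round 1 fires rule 1, rule 4, rule 7, giving means_tested, notify_finance, identity_verified.
Round 2 fires rule 3, giving has_dependent.
Round 3 fires rule 2, giving age_verified.
Derived: means_tested (round 1), has_dependent (round 2), age_verified (round 3). case_approved never appears in any round.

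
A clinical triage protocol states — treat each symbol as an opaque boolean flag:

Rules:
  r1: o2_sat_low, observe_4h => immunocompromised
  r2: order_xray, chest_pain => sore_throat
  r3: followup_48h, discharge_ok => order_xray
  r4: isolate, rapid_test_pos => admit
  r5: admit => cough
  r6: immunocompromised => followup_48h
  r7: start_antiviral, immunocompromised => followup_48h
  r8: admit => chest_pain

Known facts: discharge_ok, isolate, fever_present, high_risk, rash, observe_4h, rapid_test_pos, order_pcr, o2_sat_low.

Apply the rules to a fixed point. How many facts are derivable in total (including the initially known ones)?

16

Round 1 — r1, r4, derive immunocompromised, admit.
Round 2 — r5, r6, r8, derive cough, followup_48h, chest_pain.
Round 3 — r3, derive order_xray.
Round 4 — r2, derive sore_throat.
Closure: {admit, chest_pain, cough, discharge_ok, fever_present, followup_48h, high_risk, immunocompromised, isolate, o2_sat_low, observe_4h, order_pcr, order_xray, rapid_test_pos, rash, sore_throat} — 16 facts.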